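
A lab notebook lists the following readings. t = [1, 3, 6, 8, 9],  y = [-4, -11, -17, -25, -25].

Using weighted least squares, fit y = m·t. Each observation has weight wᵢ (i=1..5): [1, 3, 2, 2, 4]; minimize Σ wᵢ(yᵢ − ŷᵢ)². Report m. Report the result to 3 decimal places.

m = -2.911

Forming AᵀWA = [[552]] and AᵀWy = [-1607]ᵀ gives AᵀWA·[m]ᵀ = AᵀWy.
Hence m = -1607 / 552 ≈ -2.91123.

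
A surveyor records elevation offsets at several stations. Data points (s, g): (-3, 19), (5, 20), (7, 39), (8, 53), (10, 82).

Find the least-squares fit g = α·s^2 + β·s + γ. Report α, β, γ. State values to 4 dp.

α = 0.9438, β = -1.7252, γ = 5.2932

Setting ∂/∂α … = 0 gives: 17203·α + 1953·β + 247·γ = 14174;  1953·α + 247·β + 27·γ = 1560;  247·α + 27·β + 5·γ = 213.
Inverting the 3×3 Gram matrix, [α, β, γ]ᵀ = [289535/306782, -529257/306782, 811936/153391]ᵀ.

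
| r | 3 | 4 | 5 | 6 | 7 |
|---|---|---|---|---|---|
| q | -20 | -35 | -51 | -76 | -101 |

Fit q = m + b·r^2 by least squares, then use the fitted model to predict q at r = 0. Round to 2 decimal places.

q̂ = -1.77

The normal system MᵀM·[m, b]ᵀ = Mᵀq is [[5, 135]; [135, 4659]]·[m, b]ᵀ = [-283, -9700]ᵀ.
Determinant 5·4659 − 135² = 5070.
m = ((-283)·4659 − 135·(-9700))/5070 = -2999/1690; b = (5·(-9700) − 135·(-283))/5070 = -2059/1014.
At r = 0: q̂ = (-2999/1690)·(1) + (-2059/1014)·(0) = -2999/1690.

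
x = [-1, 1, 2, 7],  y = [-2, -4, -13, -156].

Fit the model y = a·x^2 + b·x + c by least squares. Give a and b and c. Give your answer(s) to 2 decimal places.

With design matrix A, AᵀA = [[2419, 351, 55]; [351, 55, 9]; [55, 9, 4]] and Aᵀy = [-7702, -1120, -175]ᵀ.
Inverting the 3×3 Gram matrix, [a, b, c]ᵀ = [-6329/2046, -457/682, 298/1023]ᵀ.

a = -3.09, b = -0.67, c = 0.29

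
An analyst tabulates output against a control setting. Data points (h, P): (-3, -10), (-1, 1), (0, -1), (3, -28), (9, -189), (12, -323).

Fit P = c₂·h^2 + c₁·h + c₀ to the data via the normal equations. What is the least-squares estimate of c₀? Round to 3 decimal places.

c₀ = -0.829

Forming XᵀX = [[27460, 2456, 244]; [2456, 244, 20]; [244, 20, 6]] and XᵀP = [-62162, -5632, -550]ᵀ gives XᵀX·[c₂, c₁, c₀]ᵀ = XᵀP.
Row-reducing yields c₂ = -14591/7350, c₁ = -11143/3675, c₀ = -1016/1225.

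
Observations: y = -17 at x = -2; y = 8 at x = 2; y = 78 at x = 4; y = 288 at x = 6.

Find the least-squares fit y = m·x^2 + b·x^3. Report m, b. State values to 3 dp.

m = -1.246, b = 1.540

The normal equations are: 1584·m + 8800·b = 11580;  8800·m + 50880·b = 67400.
Eliminating b: 50880·(row 1) − 8800·(row 2) gives 3153920·m = 50880·11580 − 8800·67400 = -3929600, so m = -1535/1232.
Then b = (67400 − 8800·(-1535/1232))/50880 = 345/224.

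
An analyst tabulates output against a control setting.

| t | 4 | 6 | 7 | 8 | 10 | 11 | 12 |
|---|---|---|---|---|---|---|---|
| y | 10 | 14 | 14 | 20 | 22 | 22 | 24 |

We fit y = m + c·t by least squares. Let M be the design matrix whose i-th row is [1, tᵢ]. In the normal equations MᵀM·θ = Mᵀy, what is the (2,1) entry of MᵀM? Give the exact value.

58

Row 2 ↔ basis t, column 1 ↔ basis 1, so (MᵀM)_{2,1} = Σᵢ t = (4)·(1) + (6)·(1) + (7)·(1) + (8)·(1) + (10)·(1) + (11)·(1) + (12)·(1) = 58.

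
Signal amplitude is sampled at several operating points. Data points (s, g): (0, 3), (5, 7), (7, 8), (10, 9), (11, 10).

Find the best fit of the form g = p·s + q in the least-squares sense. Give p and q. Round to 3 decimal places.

Sums needed: Σs·s = 295, Σs = 33, Σ1 = 5.
For Aᵀg: Σs·g = 291, Σg = 37.
So AᵀA·[p, q]ᵀ = Aᵀg: [[295, 33]; [33, 5]]·[p, q]ᵀ = [291, 37]ᵀ.
Determinant 295·5 − 33² = 386.
p = (291·5 − 33·37)/386 = 117/193; q = (295·37 − 33·291)/386 = 656/193.

p = 0.606, q = 3.399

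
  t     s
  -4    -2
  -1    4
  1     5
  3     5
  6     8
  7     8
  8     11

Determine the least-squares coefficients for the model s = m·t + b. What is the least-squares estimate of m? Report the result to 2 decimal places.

m = 0.88

With design matrix A, AᵀA = [[176, 20]; [20, 7]] and Aᵀs = [216, 39]ᵀ.
Δ = 176·7 − 20² = 832.
m = (216·7 − 20·39)/832 = 183/208; b = (176·39 − 20·216)/832 = 159/52.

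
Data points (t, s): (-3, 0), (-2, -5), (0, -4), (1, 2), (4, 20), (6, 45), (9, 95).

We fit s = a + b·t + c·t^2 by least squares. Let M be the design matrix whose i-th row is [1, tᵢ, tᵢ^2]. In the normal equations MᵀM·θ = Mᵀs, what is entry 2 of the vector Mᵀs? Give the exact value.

Entry 2 ↔ basis t, so (Mᵀs)_{2} = Σᵢ (t)·sᵢ = (-3)·(0) + (-2)·(-5) + (0)·(-4) + (1)·(2) + (4)·(20) + (6)·(45) + (9)·(95) = 1217.

1217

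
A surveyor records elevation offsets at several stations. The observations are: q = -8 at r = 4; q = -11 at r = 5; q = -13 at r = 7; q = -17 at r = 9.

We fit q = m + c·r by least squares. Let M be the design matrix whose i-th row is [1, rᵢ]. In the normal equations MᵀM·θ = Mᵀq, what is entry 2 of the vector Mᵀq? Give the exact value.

-331

Entry 2 ↔ basis r, so (Mᵀq)_{2} = Σᵢ (r)·qᵢ = (4)·(-8) + (5)·(-11) + (7)·(-13) + (9)·(-17) = -331.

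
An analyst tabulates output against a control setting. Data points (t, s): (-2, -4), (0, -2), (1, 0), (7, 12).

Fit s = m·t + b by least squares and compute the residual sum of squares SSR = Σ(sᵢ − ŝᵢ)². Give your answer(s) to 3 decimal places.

SSR = 1.911

The normal system MᵀM·[m, b]ᵀ = Mᵀs is [[54, 6]; [6, 4]]·[m, b]ᵀ = [92, 6]ᵀ.
Eliminating b: 4·(row 1) − 6·(row 2) gives 180·m = 4·92 − 6·6 = 332, so m = 83/45.
Then b = (6 − 6·(83/45))/4 = -19/15.
Residuals: 43/45, -11/15, -26/45, 16/45; SSR = 86/45.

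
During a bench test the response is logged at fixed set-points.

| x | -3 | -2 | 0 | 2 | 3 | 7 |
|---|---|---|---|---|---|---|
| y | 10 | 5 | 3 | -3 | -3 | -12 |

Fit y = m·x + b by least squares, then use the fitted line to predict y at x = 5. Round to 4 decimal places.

ŷ = -7.9726

Setting ∂/∂m … = 0 gives: 75·m + 7·b = -139;  7·m + 6·b = 0.
(Σx·x = 75, Σx = 7, Σ1 = 6, Σx·y = -139, Σy = 0.)
Determinant 75·6 − 7² = 401.
m = ((-139)·6 − 7·0)/401 = -834/401; b = (75·0 − 7·(-139))/401 = 973/401.
At x = 5: ŷ = (-834/401)·(5) + (973/401)·(1) = -3197/401.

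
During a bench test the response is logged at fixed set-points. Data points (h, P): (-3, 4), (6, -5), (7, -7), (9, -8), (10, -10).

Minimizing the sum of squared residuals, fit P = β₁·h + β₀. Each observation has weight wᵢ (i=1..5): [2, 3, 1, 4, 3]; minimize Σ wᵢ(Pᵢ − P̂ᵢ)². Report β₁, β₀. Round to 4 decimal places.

With design matrix X, XᵀWX = [[799, 85]; [85, 13]] and XᵀWP = [-751, -76]ᵀ.
Eliminating β₀: 13·(row 1) − 85·(row 2) gives 3162·β₁ = 13·(-751) − 85·(-76) = -3303, so β₁ = -1101/1054.
Then β₀ = ((-76) − 85·(-1101/1054))/13 = 61/62.

β₁ = -1.0446, β₀ = 0.9839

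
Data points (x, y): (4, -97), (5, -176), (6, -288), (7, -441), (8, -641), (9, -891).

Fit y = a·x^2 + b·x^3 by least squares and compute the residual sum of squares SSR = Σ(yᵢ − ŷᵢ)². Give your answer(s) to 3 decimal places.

Compute the Gram sums: Σx^2·x^2 = 15235, Σx^2·x^3 = 120549, Σx^3·x^3 = 977611.
Moment sums: Σx^2·y = -151124, Σx^3·y = -1219410.
Normal equations: [[15235, 120549]; [120549, 977611]]·[a, b]ᵀ = [-151124, -1219410]ᵀ.
det = 15235·977611 − 120549² = 361842184.
a = ((-151124)·977611 − 120549·(-1219410))/361842184 = -370914337/180921092; b = (15235·(-1219410) − 120549·(-151124))/361842184 = -16357467/16447372.
Residuals: -24764941/45230273, -38868321/90460546, 28245807/45230273, 26330983/45230273, -26662065/45230273, 6948099/90460546; SSR = 141722333/90460546.

SSR = 1.567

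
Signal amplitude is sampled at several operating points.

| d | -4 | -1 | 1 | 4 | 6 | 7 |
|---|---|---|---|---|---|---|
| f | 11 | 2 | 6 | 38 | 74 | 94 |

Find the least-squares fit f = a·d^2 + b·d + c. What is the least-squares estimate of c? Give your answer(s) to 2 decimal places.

c = 2.50

Entries of MᵀM: Σd^2·d^2 = 4211, Σd^2·d = 559, Σd^2 = 119, Σd·d = 119, Σd = 13, Σ1 = 6.
For Mᵀf: Σd^2·f = 8062, Σd·f = 1214, Σf = 225.
Normal equations: [[4211, 559, 119]; [559, 119, 13]; [119, 13, 6]]·[a, b, c]ᵀ = [8062, 1214, 225]ᵀ.
Row-reducing yields a = 108157/77416, b = 260581/77416, c = 96697/38708.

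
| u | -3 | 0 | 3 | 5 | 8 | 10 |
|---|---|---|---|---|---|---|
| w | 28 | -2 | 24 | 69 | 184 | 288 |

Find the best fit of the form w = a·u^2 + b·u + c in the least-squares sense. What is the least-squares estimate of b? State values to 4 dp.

XᵀX·[a, b, c]ᵀ = Xᵀw reads: 14883·a + 1637·b + 207·c = 42769;  1637·a + 207·b + 23·c = 4685;  207·a + 23·b + 6·c = 591.
(Σu^2·u^2 = 14883, Σu^2·u = 1637, Σu^2 = 207, Σu·u = 207, Σu = 23, Σ1 = 6, Σu^2·w = 42769, Σu·w = 4685, Σw = 591.)
Solving the 3×3 system (Gaussian elimination) gives a = 1855747/625368, b = -146549/208456, c = -369605/312684.

b = -0.7030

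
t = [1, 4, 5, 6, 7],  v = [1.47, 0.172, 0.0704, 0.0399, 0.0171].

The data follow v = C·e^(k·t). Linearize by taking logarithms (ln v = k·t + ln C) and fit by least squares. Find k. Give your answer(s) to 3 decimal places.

With ln vᵢ as the transformed response and tᵢ as the regressor:
Sums: Σt = 23.0000, Σ(t)² = 127.0000, Σln v = -11.3186, Σt·ln v = -67.7326.
Normal system: [[127.0000, 23.0000]; [23.0000, 5]]·[k, ln C]ᵀ = [-67.7326, -11.3186]ᵀ.
Solving (det = 106.0000): k = -0.73901, ln C = 1.13571.

k = -0.739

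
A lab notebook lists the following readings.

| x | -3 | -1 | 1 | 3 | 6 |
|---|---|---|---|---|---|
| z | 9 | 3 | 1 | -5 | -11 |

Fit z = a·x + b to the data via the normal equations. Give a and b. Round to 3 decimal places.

a = -2.180, b = 2.016

The normal equations are: 56·a + 6·b = -110;  6·a + 5·b = -3.
(Σx·x = 56, Σx = 6, Σ1 = 5, Σx·z = -110, Σz = -3.)
Eliminating b: 5·(row 1) − 6·(row 2) gives 244·a = 5·(-110) − 6·(-3) = -532, so a = -133/61.
Then b = ((-3) − 6·(-133/61))/5 = 123/61.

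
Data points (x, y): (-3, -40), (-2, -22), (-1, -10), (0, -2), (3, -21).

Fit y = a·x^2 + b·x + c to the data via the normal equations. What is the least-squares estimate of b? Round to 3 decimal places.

Sums needed: Σx^2·x^2 = 179, Σx^2·x = -9, Σx^2 = 23, Σx·x = 23, Σx = -3, Σ1 = 5.
For Aᵀy: Σx^2·y = -647, Σx·y = 111, Σy = -95.
Row-reducing yields a = -151/49, b = 159/49, c = -141/49.

b = 3.245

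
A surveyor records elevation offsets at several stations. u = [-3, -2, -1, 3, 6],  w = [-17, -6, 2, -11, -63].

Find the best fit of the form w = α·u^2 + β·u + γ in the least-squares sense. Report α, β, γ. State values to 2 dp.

Compute the Gram sums: Σu^2·u^2 = 1475, Σu^2·u = 207, Σu^2 = 59, Σu·u = 59, Σu = 3, Σ1 = 5.
And Σu^2·w = -2542, Σu·w = -350, Σw = -95.
Solving the 3×3 system (Gaussian elimination) gives α = -271/132, β = 593/572, γ = 1975/429.

α = -2.05, β = 1.04, γ = 4.60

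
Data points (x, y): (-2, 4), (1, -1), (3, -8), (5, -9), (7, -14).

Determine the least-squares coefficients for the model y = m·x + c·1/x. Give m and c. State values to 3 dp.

m = -2.027, c = 0.469

The normal equations are: 88·m + 5·c = -176;  5·m + (62689/44100)·c = -142/15.
(Σx·x = 88, Σx·1/x = 5, Σ1/x·1/x = 62689/44100, Σx·y = -176, Σ1/x·y = -142/15.)
det = 88·(62689/44100) − 5² = 1103533/11025.
m = ((-176)·(62689/44100) − 5·(-142/15))/(1103533/11025) = -2236466/1103533; c = (88·(-142/15) − 5·(-176))/(1103533/11025) = 517440/1103533.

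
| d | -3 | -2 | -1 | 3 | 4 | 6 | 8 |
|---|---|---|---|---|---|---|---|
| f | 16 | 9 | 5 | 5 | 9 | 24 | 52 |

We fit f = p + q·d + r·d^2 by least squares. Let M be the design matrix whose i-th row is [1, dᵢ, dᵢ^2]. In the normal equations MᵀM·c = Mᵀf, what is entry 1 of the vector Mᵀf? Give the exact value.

Entry 1 ↔ basis 1, so (Mᵀf)_{1} = Σᵢ fᵢ = (1)·(16) + (1)·(9) + (1)·(5) + (1)·(5) + (1)·(9) + (1)·(24) + (1)·(52) = 120.

120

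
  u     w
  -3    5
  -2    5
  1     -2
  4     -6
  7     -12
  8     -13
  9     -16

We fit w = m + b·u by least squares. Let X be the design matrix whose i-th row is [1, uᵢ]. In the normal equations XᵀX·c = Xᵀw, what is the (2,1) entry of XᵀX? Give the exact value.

24

Row 2 ↔ basis u, column 1 ↔ basis 1, so (XᵀX)_{2,1} = Σᵢ u = (-3)·(1) + (-2)·(1) + (1)·(1) + (4)·(1) + (7)·(1) + (8)·(1) + (9)·(1) = 24.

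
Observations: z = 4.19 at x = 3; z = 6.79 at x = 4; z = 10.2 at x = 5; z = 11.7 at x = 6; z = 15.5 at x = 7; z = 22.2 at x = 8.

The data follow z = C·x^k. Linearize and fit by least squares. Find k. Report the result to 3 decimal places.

k = 1.611

Let Y = ln z. Fitting Y = k·ln x + ln C by least squares:
AᵀA = [[17.0401, 9.9115]; [9.9115, 6]], rhs = [24.1540, 13.9711]ᵀ  (here Σln x = 9.9115, Σ(ln x)² = 17.0401, Σln z = 13.9711, Σln x·ln z = 24.1540).
Solving (det = 4.0036): k = 1.61112, ln C = -0.33292.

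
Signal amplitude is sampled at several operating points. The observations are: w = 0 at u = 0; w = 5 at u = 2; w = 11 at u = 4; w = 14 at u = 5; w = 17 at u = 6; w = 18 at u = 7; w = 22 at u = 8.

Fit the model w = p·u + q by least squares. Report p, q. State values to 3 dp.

Setting ∂/∂p … = 0 gives: 194·p + 32·q = 528;  32·p + 7·q = 87.
(Σu·u = 194, Σu = 32, Σ1 = 7, Σu·w = 528, Σw = 87.)
Eliminating q: 7·(row 1) − 32·(row 2) gives 334·p = 7·528 − 32·87 = 912, so p = 456/167.
Then q = (87 − 32·(456/167))/7 = -9/167.

p = 2.731, q = -0.054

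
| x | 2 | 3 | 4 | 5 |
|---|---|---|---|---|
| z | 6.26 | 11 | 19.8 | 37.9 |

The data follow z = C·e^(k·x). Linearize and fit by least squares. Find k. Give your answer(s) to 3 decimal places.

Taking logs, ln z = k·x + ln C, so regress ln z on x.
Over the data: Σx = 14.0000, Σ(x)² = 54.0000, Σln z = 10.8527, Σx·ln z = 40.9795.
Normal system: [[54.0000, 14.0000]; [14.0000, 4]]·[k, ln C]ᵀ = [40.9795, 10.8527]ᵀ.
Δ = 54.0000·4 − (14.0000)² = 20.0000; k = (40.9795·4 − 14.0000·10.8527)/20.0000 = 0.59901, ln C = (54.0000·10.8527 − 14.0000·40.9795)/20.0000 = 0.61664.

k = 0.599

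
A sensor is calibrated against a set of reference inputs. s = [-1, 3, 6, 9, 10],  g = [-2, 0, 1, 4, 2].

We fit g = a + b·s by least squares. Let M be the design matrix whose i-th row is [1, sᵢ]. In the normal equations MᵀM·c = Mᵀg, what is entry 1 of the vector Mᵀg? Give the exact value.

5

Entry 1 ↔ basis 1, so (Mᵀg)_{1} = Σᵢ gᵢ = (1)·(-2) + (1)·(0) + (1)·(1) + (1)·(4) + (1)·(2) = 5.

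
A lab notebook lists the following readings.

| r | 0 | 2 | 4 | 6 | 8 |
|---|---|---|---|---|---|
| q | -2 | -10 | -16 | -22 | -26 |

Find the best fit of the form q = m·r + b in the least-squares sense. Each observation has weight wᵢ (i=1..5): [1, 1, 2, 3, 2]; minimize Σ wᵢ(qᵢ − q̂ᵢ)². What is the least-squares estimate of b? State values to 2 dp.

b = -3.56

The normal equations are: 272·m + 44·b = -960;  44·m + 9·b = -162.
det = 272·9 − 44² = 512.
m = ((-960)·9 − 44·(-162))/512 = -189/64; b = (272·(-162) − 44·(-960))/512 = -57/16.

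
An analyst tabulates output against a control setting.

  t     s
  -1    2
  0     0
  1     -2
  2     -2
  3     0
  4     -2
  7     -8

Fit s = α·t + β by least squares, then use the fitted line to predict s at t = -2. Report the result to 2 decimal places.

Forming MᵀM = [[80, 16]; [16, 7]] and Mᵀs = [-72, -12]ᵀ gives MᵀM·[α, β]ᵀ = Mᵀs.
det = 80·7 − 16² = 304.
α = ((-72)·7 − 16·(-12))/304 = -39/38; β = (80·(-12) − 16·(-72))/304 = 12/19.
At t = -2: ŝ = (-39/38)·(-2) + (12/19)·(1) = 51/19.

ŝ = 2.68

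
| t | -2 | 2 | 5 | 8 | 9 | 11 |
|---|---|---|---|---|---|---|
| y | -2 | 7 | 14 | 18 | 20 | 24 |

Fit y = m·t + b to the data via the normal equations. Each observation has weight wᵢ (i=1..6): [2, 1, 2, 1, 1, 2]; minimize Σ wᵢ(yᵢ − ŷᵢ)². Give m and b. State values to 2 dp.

The normal equations are: 449·m + 47·b = 1014;  47·m + 9·b = 117.
det = 449·9 − 47² = 1832.
m = (1014·9 − 47·117)/1832 = 3627/1832; b = (449·117 − 47·1014)/1832 = 4875/1832.

m = 1.98, b = 2.66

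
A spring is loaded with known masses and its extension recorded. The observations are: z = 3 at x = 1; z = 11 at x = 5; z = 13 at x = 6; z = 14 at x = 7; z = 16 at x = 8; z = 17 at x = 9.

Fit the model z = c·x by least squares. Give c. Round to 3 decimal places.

From the data, Σx·x = 256.
Right-hand side: Σx·z = 515.
c = 515/256 = 2.01172.

c = 2.012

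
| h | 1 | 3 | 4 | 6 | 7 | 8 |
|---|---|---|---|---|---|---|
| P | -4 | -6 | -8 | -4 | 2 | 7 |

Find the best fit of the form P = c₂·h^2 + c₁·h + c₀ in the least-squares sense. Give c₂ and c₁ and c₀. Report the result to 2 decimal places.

c₂ = 0.69, c₁ = -4.71, c₀ = 0.47

Entries of XᵀX: Σh^2·h^2 = 8131, Σh^2·h = 1163, Σh^2 = 175, Σh·h = 175, Σh = 29, Σ1 = 6.
Moment sums: Σh^2·P = 216, Σh·P = -8, ΣP = -13.
Row-reducing yields c₂ = 911/1320, c₁ = -6217/1320, c₀ = 103/220.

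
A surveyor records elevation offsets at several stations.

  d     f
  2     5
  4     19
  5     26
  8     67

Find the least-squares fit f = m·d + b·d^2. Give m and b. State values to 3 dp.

XᵀX·[m, b]ᵀ = Xᵀf reads: 109·m + 709·b = 752;  709·m + 4993·b = 5262.
(Σd·d = 109, Σd·d^2 = 709, Σd^2·d^2 = 4993, Σd·f = 752, Σd^2·f = 5262.)
det = 109·4993 − 709² = 41556.
m = (752·4993 − 709·5262)/41556 = 11989/20778; b = (109·5262 − 709·752)/41556 = 20195/20778.

m = 0.577, b = 0.972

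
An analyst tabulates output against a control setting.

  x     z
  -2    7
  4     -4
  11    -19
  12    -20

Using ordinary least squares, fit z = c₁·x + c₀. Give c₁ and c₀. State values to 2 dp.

c₁ = -1.97, c₀ = 3.33

Sums needed: Σx·x = 285, Σx = 25, Σ1 = 4.
Moment sums: Σx·z = -479, Σz = -36.
Normal equations: [[285, 25]; [25, 4]]·[c₁, c₀]ᵀ = [-479, -36]ᵀ.
Δ = 285·4 − 25² = 515.
c₁ = ((-479)·4 − 25·(-36))/515 = -1016/515; c₀ = (285·(-36) − 25·(-479))/515 = 343/103.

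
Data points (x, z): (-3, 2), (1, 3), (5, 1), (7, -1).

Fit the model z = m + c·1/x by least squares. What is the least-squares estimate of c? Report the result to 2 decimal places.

Setting ∂/∂m … = 0 gives: 4·m + (106/105)·c = 5;  (106/105)·m + (12916/11025)·c = 251/105.
(Σ1 = 4, Σ1/x = 106/105, Σ1/x·1/x = 12916/11025, Σz = 5, Σ1/x·z = 251/105.)
Eliminating c: (12916/11025)·(row 1) − (106/105)·(row 2) gives (4492/1225)·m = (12916/11025)·5 − (106/105)·(251/105) = 12658/3675, so m = 6329/6738.
Then c = ((251/105) − (106/105)·(6329/6738))/(12916/11025) = 2765/2246.

c = 1.23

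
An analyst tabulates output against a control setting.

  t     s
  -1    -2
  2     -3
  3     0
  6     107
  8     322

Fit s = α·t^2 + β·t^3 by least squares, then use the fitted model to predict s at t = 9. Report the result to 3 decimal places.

Entries of MᵀM: Σt^2·t^2 = 5490, Σt^2·t^3 = 40818, Σt^3·t^3 = 309594.
For Mᵀs: Σt^2·s = 24446, Σt^3·s = 187954.
So MᵀM·[α, β]ᵀ = Mᵀs: [[5490, 40818]; [40818, 309594]]·[α, β]ᵀ = [24446, 187954]ᵀ.
det = 5490·309594 − 40818² = 33561936.
α = (24446·309594 − 40818·187954)/33561936 = -4315477/1398414; β = (5490·187954 − 40818·24446)/33561936 = 1417943/1398414.
At t = 9: ŝ = (-4315477/1398414)·(81) + (1417943/1398414)·(729) = 114021135/233069.

ŝ = 489.216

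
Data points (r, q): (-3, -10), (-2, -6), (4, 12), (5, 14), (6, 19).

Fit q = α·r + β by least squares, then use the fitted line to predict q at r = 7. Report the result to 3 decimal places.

Compute the Gram sums: Σr·r = 90, Σr = 10, Σ1 = 5.
For Xᵀq: Σr·q = 274, Σq = 29.
So XᵀX·[α, β]ᵀ = Xᵀq: [[90, 10]; [10, 5]]·[α, β]ᵀ = [274, 29]ᵀ.
Determinant 90·5 − 10² = 350.
α = (274·5 − 10·29)/350 = 108/35; β = (90·29 − 10·274)/350 = -13/35.
At r = 7: q̂ = (108/35)·(7) + (-13/35)·(1) = 743/35.

q̂ = 21.229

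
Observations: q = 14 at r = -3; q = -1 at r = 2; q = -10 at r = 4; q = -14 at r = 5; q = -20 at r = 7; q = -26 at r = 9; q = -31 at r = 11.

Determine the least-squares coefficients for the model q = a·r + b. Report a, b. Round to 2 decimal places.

From the data, Σr·r = 305, Σr = 35, Σ1 = 7.
Right-hand side: Σr·q = -869, Σq = -88.
MᵀM·[a, b]ᵀ = Mᵀq becomes [[305, 35]; [35, 7]]·[a, b]ᵀ = [-869, -88]ᵀ.
Determinant 305·7 − 35² = 910.
a = ((-869)·7 − 35·(-88))/910 = -33/10; b = (305·(-88) − 35·(-869))/910 = 55/14.

a = -3.30, b = 3.93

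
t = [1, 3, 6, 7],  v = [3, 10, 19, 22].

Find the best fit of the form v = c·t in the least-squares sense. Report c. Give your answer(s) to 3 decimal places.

MᵀM·[c]ᵀ = Mᵀv reads: 95·c = 301.
(Σt·t = 95, Σt·v = 301.)
Hence c = 301 / 95 ≈ 3.16842.

c = 3.168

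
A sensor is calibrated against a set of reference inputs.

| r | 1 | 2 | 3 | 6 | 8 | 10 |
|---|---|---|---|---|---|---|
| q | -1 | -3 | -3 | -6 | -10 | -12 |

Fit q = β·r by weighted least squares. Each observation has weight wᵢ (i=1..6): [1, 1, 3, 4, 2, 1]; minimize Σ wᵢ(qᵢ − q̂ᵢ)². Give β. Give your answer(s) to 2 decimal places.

β = -1.13

MᵀWM·[β]ᵀ = MᵀWq reads: 404·β = -458.
(Σwᵢ·r·r = 404, Σwᵢ·r·q = -458.)
β = (-458)/404 = -1.13366.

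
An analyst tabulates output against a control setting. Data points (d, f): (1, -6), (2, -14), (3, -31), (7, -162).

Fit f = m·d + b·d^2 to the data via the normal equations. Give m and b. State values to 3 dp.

Compute the Gram sums: Σd·d = 63, Σd·d^2 = 379, Σd^2·d^2 = 2499.
Right-hand side: Σd·f = -1261, Σd^2·f = -8279.
Eliminating b: 2499·(row 1) − 379·(row 2) gives 13796·m = 2499·(-1261) − 379·(-8279) = -13498, so m = -6749/6898.
Then b = ((-8279) − 379·(-6749/6898))/2499 = -21829/6898.

m = -0.978, b = -3.165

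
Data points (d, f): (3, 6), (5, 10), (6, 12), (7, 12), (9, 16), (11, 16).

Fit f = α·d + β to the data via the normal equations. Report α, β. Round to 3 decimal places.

XᵀX·[α, β]ᵀ = Xᵀf reads: 321·α + 41·β = 544;  41·α + 6·β = 72.
Eliminating β: 6·(row 1) − 41·(row 2) gives 245·α = 6·544 − 41·72 = 312, so α = 312/245.
Then β = (72 − 41·(312/245))/6 = 808/245.

α = 1.273, β = 3.298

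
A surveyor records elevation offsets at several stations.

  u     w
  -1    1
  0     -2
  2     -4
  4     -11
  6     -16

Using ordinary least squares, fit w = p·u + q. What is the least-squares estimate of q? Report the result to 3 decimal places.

q = -1.128

Normal-equation sums: Σu·u = 57, Σu = 11, Σ1 = 5.
Moment sums: Σu·w = -149, Σw = -32.
Eliminating q: 5·(row 1) − 11·(row 2) gives 164·p = 5·(-149) − 11·(-32) = -393, so p = -393/164.
Then q = ((-32) − 11·(-393/164))/5 = -185/164.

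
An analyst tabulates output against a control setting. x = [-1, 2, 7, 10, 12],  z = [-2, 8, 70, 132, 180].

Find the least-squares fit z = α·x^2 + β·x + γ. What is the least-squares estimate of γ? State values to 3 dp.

With design matrix A, AᵀA = [[33154, 3078, 298]; [3078, 298, 30]; [298, 30, 5]] and Aᵀz = [42580, 3988, 388]ᵀ.
Solving the 3×3 system (Gaussian elimination) gives α = 6889/6799, β = 20335/6799, γ = -384/523.

γ = -0.734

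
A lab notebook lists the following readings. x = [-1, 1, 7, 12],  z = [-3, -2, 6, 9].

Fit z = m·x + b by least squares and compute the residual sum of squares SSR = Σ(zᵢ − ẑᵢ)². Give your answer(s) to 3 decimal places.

SSR = 2.735

The normal system MᵀM·[m, b]ᵀ = Mᵀz is [[195, 19]; [19, 4]]·[m, b]ᵀ = [151, 10]ᵀ.
Eliminating b: 4·(row 1) − 19·(row 2) gives 419·m = 4·151 − 19·10 = 414, so m = 414/419.
Then b = (10 − 19·(414/419))/4 = -919/419.
Residuals: 76/419, -333/419, 535/419, -278/419; SSR = 1146/419.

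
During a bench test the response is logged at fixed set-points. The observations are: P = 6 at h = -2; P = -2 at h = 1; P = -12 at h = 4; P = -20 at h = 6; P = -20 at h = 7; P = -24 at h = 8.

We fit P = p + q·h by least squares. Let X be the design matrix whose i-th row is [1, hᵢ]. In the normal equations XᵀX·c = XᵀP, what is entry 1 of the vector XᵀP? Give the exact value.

-72

Entry 1 ↔ basis 1, so (XᵀP)_{1} = Σᵢ Pᵢ = (1)·(6) + (1)·(-2) + (1)·(-12) + (1)·(-20) + (1)·(-20) + (1)·(-24) = -72.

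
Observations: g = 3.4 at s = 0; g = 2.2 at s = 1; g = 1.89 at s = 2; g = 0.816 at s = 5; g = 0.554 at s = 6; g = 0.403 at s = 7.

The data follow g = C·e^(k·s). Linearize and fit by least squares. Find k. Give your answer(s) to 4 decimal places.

k = -0.2933

Taking logs, ln g = k·s + ln C, so regress ln g on s.
XᵀX = [[115.0000, 21.0000]; [21.0000, 6]], rhs = [-8.8604, 0.9461]ᵀ  (here Σs = 21.0000, Σ(s)² = 115.0000, Σln g = 0.9461, Σs·ln g = -8.8604).
Solving (det = 249.0000): k = -0.29329, ln C = 1.18420.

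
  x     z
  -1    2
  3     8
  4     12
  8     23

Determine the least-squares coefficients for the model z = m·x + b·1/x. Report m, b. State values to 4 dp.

Sums needed: Σx·x = 90, Σx·1/x = 4, Σ1/x·1/x = 685/576.
And Σx·z = 254, Σ1/x·z = 157/24.
Determinant 90·(685/576) − 4² = 2913/32.
m = (254·(685/576) − 4·(157/24))/(2913/32) = 79459/26217; b = (90·(157/24) − 4·254)/(2913/32) = -13672/2913.

m = 3.0308, b = -4.6934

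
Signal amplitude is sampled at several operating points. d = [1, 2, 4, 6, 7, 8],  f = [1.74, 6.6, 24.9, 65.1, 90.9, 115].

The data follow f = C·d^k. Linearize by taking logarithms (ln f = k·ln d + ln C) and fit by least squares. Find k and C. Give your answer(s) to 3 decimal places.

Linearized form: ln f = k·ln d + ln C. From the 6 transformed points,
XᵀX = [[13.7233, 7.8966]; [7.8966, 6]], rhs = [31.8894, 19.0864]ᵀ  (here Σln d = 7.8966, Σ(ln d)² = 13.7233, Σln f = 19.0864, Σln d·ln f = 31.8894).
Δ = 13.7233·6 − (7.8966)² = 19.9843; k = (31.8894·6 − 7.8966·19.0864)/19.9843 = 2.03257, ln C = (13.7233·19.0864 − 7.8966·31.8894)/19.9843 = 0.50603, so C = exp(0.50603) = 1.65869.

k = 2.033, C = 1.659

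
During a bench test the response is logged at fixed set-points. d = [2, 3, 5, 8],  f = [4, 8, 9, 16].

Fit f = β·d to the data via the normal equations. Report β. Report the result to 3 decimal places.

β = 2.010

With design matrix M, MᵀM = [[102]] and Mᵀf = [205]ᵀ.
Hence β = 205 / 102 ≈ 2.0098.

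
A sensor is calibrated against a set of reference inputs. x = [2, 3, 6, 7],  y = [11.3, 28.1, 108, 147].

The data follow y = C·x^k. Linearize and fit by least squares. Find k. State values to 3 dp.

With ln yᵢ as the transformed response and ln xᵢ as the regressor:
Sums: Σln x = 5.5294, Σ(ln x)² = 8.6844, Σln y = 15.4331, Σln x·ln y = 23.4456.
Normal system: [[8.6844, 5.5294]; [5.5294, 4]]·[k, ln C]ᵀ = [23.4456, 15.4331]ᵀ.
Δ = 8.6844·4 − (5.5294)² = 4.1629; k = (23.4456·4 − 5.5294·15.4331)/4.1629 = 2.02892, ln C = (8.6844·15.4331 − 5.5294·23.4456)/4.1629 = 1.05360.

k = 2.029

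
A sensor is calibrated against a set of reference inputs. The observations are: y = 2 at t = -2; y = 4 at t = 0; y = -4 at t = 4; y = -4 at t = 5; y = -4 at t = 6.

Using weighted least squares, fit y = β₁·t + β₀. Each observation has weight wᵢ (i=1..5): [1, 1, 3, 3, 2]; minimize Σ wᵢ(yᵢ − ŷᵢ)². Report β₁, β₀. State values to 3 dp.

β₁ = -1.027, β₀ = 1.201

Compute the Gram sums: Σwᵢ·t·t = 199, Σwᵢ·t = 37, Σwᵢ·1 = 10.
For AᵀWy: Σwᵢ·t·y = -160, Σwᵢ·y = -26.
AᵀWA·[β₁, β₀]ᵀ = AᵀWy becomes [[199, 37]; [37, 10]]·[β₁, β₀]ᵀ = [-160, -26]ᵀ.
det = 199·10 − 37² = 621.
β₁ = ((-160)·10 − 37·(-26))/621 = -638/621; β₀ = (199·(-26) − 37·(-160))/621 = 746/621.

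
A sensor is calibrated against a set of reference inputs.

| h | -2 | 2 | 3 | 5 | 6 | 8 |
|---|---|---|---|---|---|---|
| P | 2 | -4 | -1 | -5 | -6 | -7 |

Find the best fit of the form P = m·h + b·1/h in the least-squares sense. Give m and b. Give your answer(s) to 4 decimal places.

AᵀA·[m, b]ᵀ = AᵀP reads: 142·m + 6·b = -132;  6·m + (10001/14400)·b = -149/24.
Determinant 142·(10001/14400) − 6² = 450871/7200.
m = ((-132)·(10001/14400) − 6·(-149/24))/(450871/7200) = -391866/450871; b = (142·(-149/24) − 6·(-132))/(450871/7200) = -645000/450871.

m = -0.8691, b = -1.4306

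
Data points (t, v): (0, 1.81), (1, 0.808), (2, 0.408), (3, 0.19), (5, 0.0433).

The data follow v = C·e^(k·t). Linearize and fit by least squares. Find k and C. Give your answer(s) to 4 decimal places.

k = -0.7425, C = 1.7687

With ln vᵢ as the transformed response and tᵢ as the regressor:
Over the data: Σt = 11.0000, Σ(t)² = 39.0000, Σln v = -5.3167, Σt·ln v = -22.6864.
Normal system: [[39.0000, 11.0000]; [11.0000, 5]]·[k, ln C]ᵀ = [-22.6864, -5.3167]ᵀ.
Δ = 39.0000·5 − (11.0000)² = 74.0000; k = (-22.6864·5 − 11.0000·-5.3167)/74.0000 = -0.74254, ln C = (39.0000·-5.3167 − 11.0000·-22.6864)/74.0000 = 0.57026, so C = exp(0.57026) = 1.76873.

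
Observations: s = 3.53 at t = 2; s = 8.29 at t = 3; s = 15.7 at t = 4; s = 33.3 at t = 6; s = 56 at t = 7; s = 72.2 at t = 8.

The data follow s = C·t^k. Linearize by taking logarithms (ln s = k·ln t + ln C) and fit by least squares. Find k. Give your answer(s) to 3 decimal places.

k = 2.168

With ln sᵢ as the transformed response and ln tᵢ as the regressor:
Σln t = 8.9952, Σ(ln t)² = 14.9303, Σln s = 17.9404, Σln t·ln s = 30.0282.
Equations: 14.9303·k + 8.9952·ln C = 30.0282;  8.9952·k + 6·ln C = 17.9404.
Δ = 14.9303·6 − (8.9952)² = 8.6686; k = (30.0282·6 − 8.9952·17.9404)/8.6686 = 2.16792, ln C = (14.9303·17.9404 − 8.9952·30.0282)/8.6686 = -0.26007.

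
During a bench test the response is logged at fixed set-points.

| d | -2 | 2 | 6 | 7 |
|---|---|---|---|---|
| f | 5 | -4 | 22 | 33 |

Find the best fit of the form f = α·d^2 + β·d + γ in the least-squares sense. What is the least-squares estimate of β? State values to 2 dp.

β = -2.20

With design matrix X, XᵀX = [[3729, 559, 93]; [559, 93, 13]; [93, 13, 4]] and Xᵀf = [2413, 345, 56]ᵀ.
Row-reducing yields α = 14533/13592, β = -29869/13592, γ = -25265/6796.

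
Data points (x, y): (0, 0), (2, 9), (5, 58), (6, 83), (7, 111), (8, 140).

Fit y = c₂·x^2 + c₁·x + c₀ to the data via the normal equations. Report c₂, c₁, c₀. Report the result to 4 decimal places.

c₂ = 1.9980, c₁ = 1.8117, c₀ = -0.8947

Normal-equation sums: Σx^2·x^2 = 8434, Σx^2·x = 1204, Σx^2 = 178, Σx·x = 178, Σx = 28, Σ1 = 6.
Right-hand side: Σx^2·y = 18873, Σx·y = 2703, Σy = 401.
Solving the 3×3 system (Gaussian elimination) gives c₂ = 987/494, c₁ = 895/494, c₀ = -17/19.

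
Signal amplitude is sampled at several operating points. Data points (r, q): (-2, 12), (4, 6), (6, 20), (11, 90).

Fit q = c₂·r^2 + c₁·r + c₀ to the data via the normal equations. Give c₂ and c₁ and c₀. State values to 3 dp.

Sums needed: Σr^2·r^2 = 16209, Σr^2·r = 1603, Σr^2 = 177, Σr·r = 177, Σr = 19, Σ1 = 4.
Right-hand side: Σr^2·q = 11754, Σr·q = 1110, Σq = 128.
MᵀM·[c₂, c₁, c₀]ᵀ = Mᵀq becomes [[16209, 1603, 177]; [1603, 177, 19]; [177, 19, 4]]·[c₂, c₁, c₀]ᵀ = [11754, 1110, 128]ᵀ.
Row-reducing yields c₂ = 1, c₁ = -3, c₀ = 2.

c₂ = 1.000, c₁ = -3.000, c₀ = 2.000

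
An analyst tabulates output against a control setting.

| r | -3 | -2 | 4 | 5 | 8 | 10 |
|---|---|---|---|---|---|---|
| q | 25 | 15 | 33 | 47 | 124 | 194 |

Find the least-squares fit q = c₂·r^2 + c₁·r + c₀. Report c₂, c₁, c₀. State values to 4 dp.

c₂ = 2.0122, c₁ = -1.1350, c₀ = 4.0531

From the data, Σr^2·r^2 = 15074, Σr^2·r = 1666, Σr^2 = 218, Σr·r = 218, Σr = 22, Σ1 = 6.
Moment sums: Σr^2·q = 29324, Σr·q = 3194, Σq = 438.
So XᵀX·[c₂, c₁, c₀]ᵀ = Xᵀq: [[15074, 1666, 218]; [1666, 218, 22]; [218, 22, 6]]·[c₂, c₁, c₀]ᵀ = [29324, 3194, 438]ᵀ.
Solving the 3×3 system (Gaussian elimination) gives c₂ = 34903/17346, c₁ = -9844/8673, c₀ = 23435/5782.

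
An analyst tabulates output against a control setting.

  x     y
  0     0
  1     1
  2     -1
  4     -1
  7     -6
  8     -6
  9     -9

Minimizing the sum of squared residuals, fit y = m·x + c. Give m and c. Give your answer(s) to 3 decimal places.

m = -1.011, c = 1.335

Sums needed: Σx·x = 215, Σx = 31, Σ1 = 7.
And Σx·y = -176, Σy = -22.
Determinant 215·7 − 31² = 544.
m = ((-176)·7 − 31·(-22))/544 = -275/272; c = (215·(-22) − 31·(-176))/544 = 363/272.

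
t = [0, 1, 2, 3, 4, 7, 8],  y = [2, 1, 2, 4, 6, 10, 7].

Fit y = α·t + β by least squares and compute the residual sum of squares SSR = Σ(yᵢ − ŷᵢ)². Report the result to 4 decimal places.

Normal-equation sums: Σt·t = 143, Σt = 25, Σ1 = 7.
Right-hand side: Σt·y = 167, Σy = 32.
So AᵀA·[α, β]ᵀ = Aᵀy: [[143, 25]; [25, 7]]·[α, β]ᵀ = [167, 32]ᵀ.
Eliminating β: 7·(row 1) − 25·(row 2) gives 376·α = 7·167 − 25·32 = 369, so α = 369/376.
Then β = (32 − 25·(369/376))/7 = 401/376.
Residuals: 351/376, -197/188, -387/376, -1/94, 379/376, 97/47, -721/376; SSR = 4505/376.

SSR = 11.9814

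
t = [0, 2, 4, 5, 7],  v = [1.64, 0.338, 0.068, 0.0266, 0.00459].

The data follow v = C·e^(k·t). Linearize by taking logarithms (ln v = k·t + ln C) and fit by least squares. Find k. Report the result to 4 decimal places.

Taking logs, ln v = k·t + ln C, so regress ln v on t.
AᵀA = [[94.0000, 18.0000]; [18.0000, 5]], rhs = [-68.7438, -12.2890]ᵀ  (here Σt = 18.0000, Σ(t)² = 94.0000, Σln v = -12.2890, Σt·ln v = -68.7438).
Slope k = (n·Σt·ln v − Σt·Σln v)/(n·Σ(t)² − (Σt)²) = (5·-68.7438 − 18.0000·-12.2890)/146.0000 = -0.83916; ln C = (Σln v − k·Σt)/n = 0.56317.

k = -0.8392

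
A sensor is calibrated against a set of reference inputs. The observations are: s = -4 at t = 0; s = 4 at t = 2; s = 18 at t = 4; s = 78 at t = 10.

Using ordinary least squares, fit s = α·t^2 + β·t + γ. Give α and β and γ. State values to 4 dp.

α = 0.4641, β = 3.5939, γ = -4.2983

Forming XᵀX = [[10272, 1072, 120]; [1072, 120, 16]; [120, 16, 4]] and Xᵀs = [8104, 860, 96]ᵀ gives XᵀX·[α, β, γ]ᵀ = Xᵀs.
Solving the 3×3 system (Gaussian elimination) gives α = 84/181, β = 1301/362, γ = -778/181.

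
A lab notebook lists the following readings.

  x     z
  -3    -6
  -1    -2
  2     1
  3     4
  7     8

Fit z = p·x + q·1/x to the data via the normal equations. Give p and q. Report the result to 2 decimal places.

p = 1.21, q = 0.63

Entries of AᵀA: Σx·x = 72, Σx·1/x = 5, Σ1/x·1/x = 2633/1764.
For Aᵀz: Σx·z = 90, Σ1/x·z = 293/42.
Normal equations: [[72, 5]; [5, 2633/1764]]·[p, q]ᵀ = [90, 293/42]ᵀ.
Determinant 72·(2633/1764) − 5² = 4041/49.
p = (90·(2633/1764) − 5·(293/42))/(4041/49) = 14620/12123; q = (72·(293/42) − 5·90)/(4041/49) = 854/1347.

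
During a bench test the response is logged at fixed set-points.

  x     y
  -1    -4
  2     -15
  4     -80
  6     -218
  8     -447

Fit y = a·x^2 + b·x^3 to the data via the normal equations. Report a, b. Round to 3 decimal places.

Sums needed: Σx^2·x^2 = 5665, Σx^2·x^3 = 41599, Σx^3·x^3 = 312961.
And Σx^2·y = -37800, Σx^3·y = -281188.
MᵀM·[a, b]ᵀ = Mᵀy becomes [[5665, 41599]; [41599, 312961]]·[a, b]ᵀ = [-37800, -281188]ᵀ.
Determinant 5665·312961 − 41599² = 42447264.
a = ((-37800)·312961 − 41599·(-281188))/42447264 = -33196547/10611816; b = (5665·(-281188) − 41599·(-37800))/42447264 = -5121955/10611816.

a = -3.128, b = -0.483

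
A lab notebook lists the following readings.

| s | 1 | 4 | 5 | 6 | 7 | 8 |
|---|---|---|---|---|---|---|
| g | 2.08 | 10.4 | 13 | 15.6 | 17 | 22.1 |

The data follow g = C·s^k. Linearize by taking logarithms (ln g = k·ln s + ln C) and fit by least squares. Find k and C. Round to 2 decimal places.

Taking logs, ln g = k·ln s + ln C, so regress ln g on ln s.
Σln s = 8.8128, Σ(ln s)² = 15.8331, Σln g = 14.3152, Σln s·ln g = 24.2473.
Equations: 15.8331·k + 8.8128·ln C = 24.2473;  8.8128·k + 6·ln C = 14.3152.
Slope k = (n·Σln s·ln g − Σln s·Σln g)/(n·Σ(ln s)² − (Σln s)²) = (6·24.2473 − 8.8128·14.3152)/17.3327 = 1.11501; ln C = (Σln g − k·Σln s)/n = 0.74813, so C = exp(0.74813) = 2.11305.

k = 1.12, C = 2.11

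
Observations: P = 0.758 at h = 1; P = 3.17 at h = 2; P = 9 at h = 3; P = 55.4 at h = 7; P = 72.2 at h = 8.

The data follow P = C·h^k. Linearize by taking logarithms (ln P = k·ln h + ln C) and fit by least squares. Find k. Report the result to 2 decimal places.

k = 2.21

Taking logs, ln P = k·ln h + ln C, so regress ln P on ln h.
Over the data: Σln h = 5.8171, Σ(ln h)² = 9.7980, Σln P = 11.3679, Σln h·ln P = 19.9245.
Normal system: [[9.7980, 5.8171]; [5.8171, 5]]·[k, ln C]ᵀ = [19.9245, 11.3679]ᵀ.
Slope k = (n·Σln h·ln P − Σln h·Σln P)/(n·Σ(ln h)² − (Σln h)²) = (5·19.9245 − 5.8171·11.3679)/15.1514 = 2.21061; ln C = (Σln P − k·Σln h)/n = -0.29829.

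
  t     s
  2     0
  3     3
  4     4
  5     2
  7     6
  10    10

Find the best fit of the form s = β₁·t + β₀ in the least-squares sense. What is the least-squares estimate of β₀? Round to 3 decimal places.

β₀ = -1.603

Entries of XᵀX: Σt·t = 203, Σt = 31, Σ1 = 6.
And Σt·s = 177, Σs = 25.
Normal equations: [[203, 31]; [31, 6]]·[β₁, β₀]ᵀ = [177, 25]ᵀ.
Eliminating β₀: 6·(row 1) − 31·(row 2) gives 257·β₁ = 6·177 − 31·25 = 287, so β₁ = 287/257.
Then β₀ = (25 − 31·(287/257))/6 = -412/257.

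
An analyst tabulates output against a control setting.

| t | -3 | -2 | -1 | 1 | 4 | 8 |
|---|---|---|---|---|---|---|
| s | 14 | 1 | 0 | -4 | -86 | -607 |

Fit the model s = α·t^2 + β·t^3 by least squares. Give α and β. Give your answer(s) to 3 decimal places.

α = -1.434, β = -1.006

Compute the Gram sums: Σt^2·t^2 = 4451, Σt^2·t^3 = 33517, Σt^3·t^3 = 267035.
And Σt^2·s = -40098, Σt^3·s = -316678.
Eliminating β: 267035·(row 1) − 33517·(row 2) gives 65183496·α = 267035·(-40098) − 33517·(-316678) = -93472904, so α = -1669159/1163991.
Then β = ((-316678) − 33517·(-1669159/1163991))/267035 = -1170877/1163991.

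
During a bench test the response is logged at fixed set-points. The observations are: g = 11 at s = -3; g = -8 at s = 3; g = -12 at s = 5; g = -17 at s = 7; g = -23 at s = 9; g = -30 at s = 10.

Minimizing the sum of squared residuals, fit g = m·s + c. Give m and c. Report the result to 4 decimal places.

XᵀX·[m, c]ᵀ = Xᵀg reads: 273·m + 31·c = -743;  31·m + 6·c = -79.
(Σs·s = 273, Σs = 31, Σ1 = 6, Σs·g = -743, Σg = -79.)
Determinant 273·6 − 31² = 677.
m = ((-743)·6 − 31·(-79))/677 = -2009/677; c = (273·(-79) − 31·(-743))/677 = 1466/677.

m = -2.9675, c = 2.1654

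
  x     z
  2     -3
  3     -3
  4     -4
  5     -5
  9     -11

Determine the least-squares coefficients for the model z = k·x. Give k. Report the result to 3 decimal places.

k = -1.148

The normal equations are: 135·k = -155.
(Σx·x = 135, Σx·z = -155.)
Hence k = -155 / 135 ≈ -1.14815.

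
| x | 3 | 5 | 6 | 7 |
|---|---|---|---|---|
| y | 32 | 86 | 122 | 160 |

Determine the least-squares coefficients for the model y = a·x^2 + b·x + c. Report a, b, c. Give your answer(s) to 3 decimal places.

Sums needed: Σx^2·x^2 = 4403, Σx^2·x = 711, Σx^2 = 119, Σx·x = 119, Σx = 21, Σ1 = 4.
Moment sums: Σx^2·y = 14670, Σx·y = 2378, Σy = 400.
Normal equations: [[4403, 711, 119]; [711, 119, 21]; [119, 21, 4]]·[a, b, c]ᵀ = [14670, 2378, 400]ᵀ.
Solving the 3×3 system (Gaussian elimination) gives a = 26/11, b = 466/55, c = -74/5.

a = 2.364, b = 8.473, c = -14.800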